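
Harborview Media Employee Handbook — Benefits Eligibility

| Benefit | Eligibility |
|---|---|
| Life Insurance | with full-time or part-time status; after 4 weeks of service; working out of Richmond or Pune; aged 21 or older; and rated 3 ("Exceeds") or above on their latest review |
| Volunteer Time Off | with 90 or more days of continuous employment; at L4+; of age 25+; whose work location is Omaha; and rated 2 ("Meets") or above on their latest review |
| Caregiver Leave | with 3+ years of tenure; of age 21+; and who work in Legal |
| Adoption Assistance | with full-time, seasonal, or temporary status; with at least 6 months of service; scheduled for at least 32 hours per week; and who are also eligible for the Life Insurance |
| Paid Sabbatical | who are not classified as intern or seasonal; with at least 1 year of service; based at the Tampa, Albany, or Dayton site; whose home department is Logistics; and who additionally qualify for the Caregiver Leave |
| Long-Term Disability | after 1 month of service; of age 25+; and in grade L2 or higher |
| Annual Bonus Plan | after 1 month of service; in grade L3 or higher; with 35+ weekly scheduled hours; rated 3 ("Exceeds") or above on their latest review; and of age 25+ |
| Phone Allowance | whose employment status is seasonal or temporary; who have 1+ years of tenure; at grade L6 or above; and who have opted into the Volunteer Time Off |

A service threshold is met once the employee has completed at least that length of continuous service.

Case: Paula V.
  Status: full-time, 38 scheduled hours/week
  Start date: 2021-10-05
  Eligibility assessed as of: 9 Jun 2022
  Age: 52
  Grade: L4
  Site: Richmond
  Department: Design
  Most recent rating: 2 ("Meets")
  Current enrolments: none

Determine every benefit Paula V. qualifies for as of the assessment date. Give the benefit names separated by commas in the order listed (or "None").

Service from 2021-10-05 to 9 Jun 2022: 247 days.
Life Insurance — status full-time ✓; service 247 days ≥ 4 weeks (≈28 days) ✓; site Richmond ✓; age 52 ≥ 21 ✓; rating 2 < 3 ✗ → not eligible.
Volunteer Time Off — service 247 days ≥ 90 days ✓; grade L4 ≥ L4 ✓; age 52 ≥ 25 ✓; site Richmond ✗ (not Omaha) → not eligible.
Caregiver Leave — service 247 days < 3 years (≈1095 days) ✗ → not eligible.
Adoption Assistance — status full-time ✓; service 247 days ≥ 6 months (≈180 days) ✓; 38 hrs/wk ≥ 32 ✓; not eligible for Life Insurance ✗ → not eligible.
Paid Sabbatical — status full-time ✓ (not excluded); service 247 days < 1 year (≈365 days) ✗ → not eligible.
Long-Term Disability — service 247 days ≥ 1 month (≈30 days) ✓; age 52 ≥ 25 ✓; grade L4 ≥ L2 ✓ → eligible.
Annual Bonus Plan — service 247 days ≥ 1 month (≈30 days) ✓; grade L4 ≥ L3 ✓; 38 hrs/wk ≥ 35 ✓; rating 2 < 3 ✗ → not eligible.
Phone Allowance — status full-time ✗ (requires seasonal or temporary) → not eligible.

Long-Term Disability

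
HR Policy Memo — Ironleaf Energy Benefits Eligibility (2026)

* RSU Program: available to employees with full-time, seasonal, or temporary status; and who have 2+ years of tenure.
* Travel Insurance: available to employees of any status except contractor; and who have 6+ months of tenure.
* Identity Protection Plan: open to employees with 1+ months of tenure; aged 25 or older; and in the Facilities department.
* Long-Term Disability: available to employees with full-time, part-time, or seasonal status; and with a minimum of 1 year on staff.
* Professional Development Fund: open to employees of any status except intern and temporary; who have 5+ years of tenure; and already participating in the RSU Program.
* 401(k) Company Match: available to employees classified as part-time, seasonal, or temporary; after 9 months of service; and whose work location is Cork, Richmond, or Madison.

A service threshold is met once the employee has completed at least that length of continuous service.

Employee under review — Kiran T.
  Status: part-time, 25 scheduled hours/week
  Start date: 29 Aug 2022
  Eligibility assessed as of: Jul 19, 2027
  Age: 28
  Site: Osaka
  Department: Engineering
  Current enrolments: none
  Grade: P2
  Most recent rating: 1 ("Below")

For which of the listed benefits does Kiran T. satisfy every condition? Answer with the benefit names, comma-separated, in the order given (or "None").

Travel Insurance, Long-Term Disability

Service from 29 Aug 2022 to Jul 19, 2027: 1785 days.
RSU Program — status part-time ✗ (requires full-time, seasonal, or temporary) → not eligible.
Travel Insurance — status part-time ✓ (not excluded); service 1785 days ≥ 6 months (≈180 days) ✓ → eligible.
Identity Protection Plan — service 1785 days ≥ 1 month (≈30 days) ✓; age 28 ≥ 25 ✓; dept Engineering ✗ → not eligible.
Long-Term Disability — status part-time ✓; service 1785 days ≥ 1 year (≈365 days) ✓ → eligible.
Professional Development Fund — status part-time ✓ (not excluded); service 1785 days < 5 years (≈1825 days) ✗ → not eligible.
401(k) Company Match — status part-time ✓; service 1785 days ≥ 9 months (≈270 days) ✓; site Osaka ✗ (not Cork, Richmond, or Madison) → not eligible.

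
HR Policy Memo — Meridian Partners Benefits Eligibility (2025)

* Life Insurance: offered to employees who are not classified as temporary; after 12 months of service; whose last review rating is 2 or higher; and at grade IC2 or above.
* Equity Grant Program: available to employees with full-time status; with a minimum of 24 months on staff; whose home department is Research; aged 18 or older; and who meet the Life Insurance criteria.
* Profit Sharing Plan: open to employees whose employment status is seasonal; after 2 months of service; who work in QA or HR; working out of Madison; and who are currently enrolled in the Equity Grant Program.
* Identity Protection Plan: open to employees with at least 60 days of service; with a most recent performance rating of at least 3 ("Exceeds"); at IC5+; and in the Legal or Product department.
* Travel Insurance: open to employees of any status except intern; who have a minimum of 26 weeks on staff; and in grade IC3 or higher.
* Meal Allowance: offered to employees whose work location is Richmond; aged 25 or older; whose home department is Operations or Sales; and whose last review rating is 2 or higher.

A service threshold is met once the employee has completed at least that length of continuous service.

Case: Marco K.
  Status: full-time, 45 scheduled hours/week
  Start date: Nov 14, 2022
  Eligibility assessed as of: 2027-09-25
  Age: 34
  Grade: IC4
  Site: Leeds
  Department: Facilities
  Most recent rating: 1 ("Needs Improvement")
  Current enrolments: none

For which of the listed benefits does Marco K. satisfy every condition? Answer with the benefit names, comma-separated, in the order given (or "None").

Service from Nov 14, 2022 to 2027-09-25: 1776 days.
Life Insurance — status full-time ✓ (not excluded); service 1776 days ≥ 12 months (≈360 days) ✓; rating 1 < 2 ✗ → not eligible.
Equity Grant Program — status full-time ✓; service 1776 days ≥ 24 months (≈720 days) ✓; dept Facilities ✗ → not eligible.
Profit Sharing Plan — status full-time ✗ (requires seasonal) → not eligible.
Identity Protection Plan — service 1776 days ≥ 60 days ✓; rating 1 < 3 ✗ → not eligible.
Travel Insurance — status full-time ✓ (not excluded); service 1776 days ≥ 26 weeks (≈182 days) ✓; grade IC4 ≥ IC3 ✓ → eligible.
Meal Allowance — site Leeds ✗ (not Richmond) → not eligible.

Travel Insurance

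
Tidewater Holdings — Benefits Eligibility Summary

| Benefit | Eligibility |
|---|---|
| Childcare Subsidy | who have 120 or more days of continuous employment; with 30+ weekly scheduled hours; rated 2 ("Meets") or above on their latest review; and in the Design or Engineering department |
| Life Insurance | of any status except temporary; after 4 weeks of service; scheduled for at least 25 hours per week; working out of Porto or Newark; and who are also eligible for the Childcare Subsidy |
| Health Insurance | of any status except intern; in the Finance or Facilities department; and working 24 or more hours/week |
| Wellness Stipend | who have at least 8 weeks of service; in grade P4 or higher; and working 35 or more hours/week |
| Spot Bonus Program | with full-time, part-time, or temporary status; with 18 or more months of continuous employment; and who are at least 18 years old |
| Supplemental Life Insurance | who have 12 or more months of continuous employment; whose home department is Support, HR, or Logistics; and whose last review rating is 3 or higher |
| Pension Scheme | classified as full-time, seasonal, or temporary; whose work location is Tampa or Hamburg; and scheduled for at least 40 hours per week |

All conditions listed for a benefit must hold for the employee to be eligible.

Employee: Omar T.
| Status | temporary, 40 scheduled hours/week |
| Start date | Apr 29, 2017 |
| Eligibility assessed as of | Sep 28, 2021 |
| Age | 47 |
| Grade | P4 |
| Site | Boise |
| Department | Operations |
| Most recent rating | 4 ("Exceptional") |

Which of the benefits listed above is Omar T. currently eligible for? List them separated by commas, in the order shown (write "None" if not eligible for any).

Wellness Stipend, Spot Bonus Program

Service from Apr 29, 2017 to Sep 28, 2021: 1613 days.
Childcare Subsidy — service 1613 days ≥ 120 days ✓; 40 hrs/wk ≥ 30 ✓; rating 4 ≥ 2 ✓; dept Operations ✗ → not eligible.
Life Insurance — status temporary ✗ (excluded) → not eligible.
Health Insurance — status temporary ✓ (not excluded); dept Operations ✗ → not eligible.
Wellness Stipend — service 1613 days ≥ 8 weeks (≈56 days) ✓; grade P4 ≥ P4 ✓; 40 hrs/wk ≥ 35 ✓ → eligible.
Spot Bonus Program — status temporary ✓; service 1613 days ≥ 18 months (≈540 days) ✓; age 47 ≥ 18 ✓ → eligible.
Supplemental Life Insurance — service 1613 days ≥ 12 months (≈360 days) ✓; dept Operations ✗ → not eligible.
Pension Scheme — status temporary ✓; site Boise ✗ (not Tampa or Hamburg) → not eligible.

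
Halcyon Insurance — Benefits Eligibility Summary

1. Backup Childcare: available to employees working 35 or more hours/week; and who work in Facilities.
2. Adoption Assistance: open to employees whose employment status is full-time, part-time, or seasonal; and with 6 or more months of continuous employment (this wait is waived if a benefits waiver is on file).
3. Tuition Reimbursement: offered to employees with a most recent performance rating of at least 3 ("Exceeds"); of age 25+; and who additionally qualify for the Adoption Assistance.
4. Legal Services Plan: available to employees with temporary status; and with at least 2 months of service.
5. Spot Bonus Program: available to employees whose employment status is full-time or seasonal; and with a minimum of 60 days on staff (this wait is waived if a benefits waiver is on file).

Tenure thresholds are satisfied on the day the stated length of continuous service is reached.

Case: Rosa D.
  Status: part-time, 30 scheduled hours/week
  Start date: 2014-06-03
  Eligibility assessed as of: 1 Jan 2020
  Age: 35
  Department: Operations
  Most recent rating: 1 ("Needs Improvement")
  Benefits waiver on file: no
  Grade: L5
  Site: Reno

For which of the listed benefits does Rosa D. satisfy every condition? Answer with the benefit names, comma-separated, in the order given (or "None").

Service from 2014-06-03 to 1 Jan 2020: 2038 days.
Backup Childcare — 30 hrs/wk < 35 ✗ → not eligible.
Adoption Assistance — status part-time ✓; no waiver, service 2038 days ≥ 6 months (≈180 days) ✓ → eligible.
Tuition Reimbursement — rating 1 < 3 ✗ → not eligible.
Legal Services Plan — status part-time ✗ (requires temporary) → not eligible.
Spot Bonus Program — status part-time ✗ (requires full-time or seasonal) → not eligible.

Adoption Assistance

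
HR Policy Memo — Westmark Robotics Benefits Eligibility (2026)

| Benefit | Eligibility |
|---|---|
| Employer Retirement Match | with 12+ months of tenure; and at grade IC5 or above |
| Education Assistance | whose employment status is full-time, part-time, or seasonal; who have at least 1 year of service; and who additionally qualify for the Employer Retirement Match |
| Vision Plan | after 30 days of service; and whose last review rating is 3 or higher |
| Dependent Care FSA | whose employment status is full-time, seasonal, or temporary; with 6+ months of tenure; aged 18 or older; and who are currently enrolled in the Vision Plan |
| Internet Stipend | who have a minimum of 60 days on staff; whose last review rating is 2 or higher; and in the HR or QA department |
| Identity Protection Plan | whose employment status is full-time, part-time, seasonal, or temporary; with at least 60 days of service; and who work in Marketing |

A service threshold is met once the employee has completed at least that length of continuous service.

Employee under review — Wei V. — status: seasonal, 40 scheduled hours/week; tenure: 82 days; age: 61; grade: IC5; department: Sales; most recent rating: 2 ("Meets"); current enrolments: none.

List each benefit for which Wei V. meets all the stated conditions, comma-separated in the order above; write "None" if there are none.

Employer Retirement Match — service 82 days < 12 months (≈360 days) ✗ → not eligible.
Education Assistance — status seasonal ✓; service 82 days < 1 year (≈365 days) ✗ → not eligible.
Vision Plan — service 82 days ≥ 30 days ✓; rating 2 < 3 ✗ → not eligible.
Dependent Care FSA — status seasonal ✓; service 82 days < 6 months (≈180 days) ✗ → not eligible.
Internet Stipend — service 82 days ≥ 60 days ✓; rating 2 ≥ 2 ✓; dept Sales ✗ → not eligible.
Identity Protection Plan — status seasonal ✓; service 82 days ≥ 60 days ✓; dept Sales ✗ → not eligible.

None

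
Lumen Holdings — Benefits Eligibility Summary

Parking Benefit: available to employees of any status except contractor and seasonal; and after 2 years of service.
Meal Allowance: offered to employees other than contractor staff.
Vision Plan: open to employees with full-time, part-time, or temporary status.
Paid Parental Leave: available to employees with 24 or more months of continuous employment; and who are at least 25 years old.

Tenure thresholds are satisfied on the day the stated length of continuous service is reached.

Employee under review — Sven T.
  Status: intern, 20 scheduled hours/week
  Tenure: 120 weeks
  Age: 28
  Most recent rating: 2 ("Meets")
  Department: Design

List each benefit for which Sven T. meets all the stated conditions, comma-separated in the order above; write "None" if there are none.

Parking Benefit — status intern ✓ (not excluded); service 120 weeks ≥ 2 years (≈730 days) ✓ → eligible.
Meal Allowance — status intern ✓ (not excluded) → eligible.
Vision Plan — status intern ✗ (requires full-time, part-time, or temporary) → not eligible.
Paid Parental Leave — service 120 weeks ≥ 24 months (≈720 days) ✓; age 28 ≥ 25 ✓ → eligible.

Parking Benefit, Meal Allowance, Paid Parental Leave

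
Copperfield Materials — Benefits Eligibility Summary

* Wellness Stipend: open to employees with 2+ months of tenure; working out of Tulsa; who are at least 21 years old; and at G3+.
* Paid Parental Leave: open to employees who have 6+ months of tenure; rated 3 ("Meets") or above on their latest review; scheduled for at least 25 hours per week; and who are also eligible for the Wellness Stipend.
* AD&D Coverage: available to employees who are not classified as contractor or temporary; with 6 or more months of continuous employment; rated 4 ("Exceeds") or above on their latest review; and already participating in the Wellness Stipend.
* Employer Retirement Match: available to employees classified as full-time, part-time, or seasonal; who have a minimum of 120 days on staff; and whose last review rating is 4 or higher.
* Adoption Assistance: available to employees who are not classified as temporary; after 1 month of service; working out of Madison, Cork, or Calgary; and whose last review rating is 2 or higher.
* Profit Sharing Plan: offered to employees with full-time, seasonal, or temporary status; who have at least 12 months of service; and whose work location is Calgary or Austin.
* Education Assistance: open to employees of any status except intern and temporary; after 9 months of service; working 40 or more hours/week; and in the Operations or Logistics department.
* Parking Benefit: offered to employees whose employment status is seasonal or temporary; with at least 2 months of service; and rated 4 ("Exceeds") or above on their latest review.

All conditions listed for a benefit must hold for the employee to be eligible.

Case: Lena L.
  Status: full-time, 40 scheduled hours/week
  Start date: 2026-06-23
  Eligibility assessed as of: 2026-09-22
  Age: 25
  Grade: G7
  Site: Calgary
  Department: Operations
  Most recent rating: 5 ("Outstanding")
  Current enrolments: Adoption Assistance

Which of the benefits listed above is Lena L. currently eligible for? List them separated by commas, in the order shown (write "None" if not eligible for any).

Adoption Assistance

Service from 2026-06-23 to 2026-09-22: 91 days.
Wellness Stipend — service 91 days ≥ 2 months (≈60 days) ✓; site Calgary ✗ (not Tulsa) → not eligible.
Paid Parental Leave — service 91 days < 6 months (≈180 days) ✗ → not eligible.
AD&D Coverage — status full-time ✓ (not excluded); service 91 days < 6 months (≈180 days) ✗ → not eligible.
Employer Retirement Match — status full-time ✓; service 91 days < 120 days ✗ → not eligible.
Adoption Assistance — status full-time ✓ (not excluded); service 91 days ≥ 1 month (≈30 days) ✓; site Calgary ✓; rating 5 ≥ 2 ✓ → eligible.
Profit Sharing Plan — status full-time ✓; service 91 days < 12 months (≈360 days) ✗ → not eligible.
Education Assistance — status full-time ✓ (not excluded); service 91 days < 9 months (≈270 days) ✗ → not eligible.
Parking Benefit — status full-time ✗ (requires seasonal or temporary) → not eligible.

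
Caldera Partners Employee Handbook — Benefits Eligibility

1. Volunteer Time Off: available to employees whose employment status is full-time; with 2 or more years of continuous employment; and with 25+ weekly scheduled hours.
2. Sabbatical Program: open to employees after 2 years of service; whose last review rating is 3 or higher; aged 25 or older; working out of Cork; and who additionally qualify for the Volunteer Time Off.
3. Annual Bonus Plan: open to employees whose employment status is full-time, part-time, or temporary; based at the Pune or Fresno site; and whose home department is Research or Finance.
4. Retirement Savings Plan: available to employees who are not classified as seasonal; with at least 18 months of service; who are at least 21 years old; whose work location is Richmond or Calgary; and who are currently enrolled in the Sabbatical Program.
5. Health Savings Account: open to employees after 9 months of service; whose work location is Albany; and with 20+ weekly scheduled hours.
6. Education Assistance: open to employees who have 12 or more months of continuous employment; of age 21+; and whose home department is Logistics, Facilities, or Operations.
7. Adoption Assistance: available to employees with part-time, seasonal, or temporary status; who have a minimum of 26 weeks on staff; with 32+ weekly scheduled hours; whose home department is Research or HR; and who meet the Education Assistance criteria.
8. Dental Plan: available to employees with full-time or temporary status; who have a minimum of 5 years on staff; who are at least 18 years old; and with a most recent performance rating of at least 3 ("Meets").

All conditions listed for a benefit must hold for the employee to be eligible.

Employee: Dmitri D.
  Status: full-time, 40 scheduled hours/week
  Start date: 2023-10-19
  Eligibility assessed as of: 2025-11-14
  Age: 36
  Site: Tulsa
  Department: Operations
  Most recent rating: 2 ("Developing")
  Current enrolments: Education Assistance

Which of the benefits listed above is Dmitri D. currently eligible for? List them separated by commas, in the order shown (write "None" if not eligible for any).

Volunteer Time Off, Education Assistance

Service from 2023-10-19 to 2025-11-14: 757 days.
Volunteer Time Off — status full-time ✓; service 757 days ≥ 2 years (≈730 days) ✓; 40 hrs/wk ≥ 25 ✓ → eligible.
Sabbatical Program — service 757 days ≥ 2 years (≈730 days) ✓; rating 2 < 3 ✗ → not eligible.
Annual Bonus Plan — status full-time ✓; site Tulsa ✗ (not Pune or Fresno) → not eligible.
Retirement Savings Plan — status full-time ✓ (not excluded); service 757 days ≥ 18 months (≈540 days) ✓; age 36 ≥ 21 ✓; site Tulsa ✗ (not Richmond or Calgary) → not eligible.
Health Savings Account — service 757 days ≥ 9 months (≈270 days) ✓; site Tulsa ✗ (not Albany) → not eligible.
Education Assistance — service 757 days ≥ 12 months (≈360 days) ✓; age 36 ≥ 21 ✓; dept Operations ✓ → eligible.
Adoption Assistance — status full-time ✗ (requires part-time, seasonal, or temporary) → not eligible.
Dental Plan — status full-time ✓; service 757 days < 5 years (≈1825 days) ✗ → not eligible.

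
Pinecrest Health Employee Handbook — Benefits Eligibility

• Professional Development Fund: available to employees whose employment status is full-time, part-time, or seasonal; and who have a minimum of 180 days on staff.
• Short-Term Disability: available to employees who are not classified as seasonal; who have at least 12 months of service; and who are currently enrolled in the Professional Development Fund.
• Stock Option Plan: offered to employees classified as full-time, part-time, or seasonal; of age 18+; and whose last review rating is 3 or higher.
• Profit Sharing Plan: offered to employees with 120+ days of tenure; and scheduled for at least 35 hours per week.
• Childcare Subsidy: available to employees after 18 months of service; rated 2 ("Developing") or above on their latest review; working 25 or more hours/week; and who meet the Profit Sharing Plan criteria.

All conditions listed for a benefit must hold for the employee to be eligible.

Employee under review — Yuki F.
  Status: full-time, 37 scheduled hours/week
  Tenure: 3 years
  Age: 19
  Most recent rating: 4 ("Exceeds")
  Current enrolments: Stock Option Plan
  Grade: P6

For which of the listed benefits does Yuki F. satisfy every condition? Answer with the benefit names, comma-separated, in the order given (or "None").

Professional Development Fund — status full-time ✓; service 3 years ≥ 180 days ✓ → eligible.
Short-Term Disability — status full-time ✓ (not excluded); service 3 years ≥ 12 months (≈360 days) ✓; not enrolled in Professional Development Fund ✗ → not eligible.
Stock Option Plan — status full-time ✓; age 19 ≥ 18 ✓; rating 4 ≥ 3 ✓ → eligible.
Profit Sharing Plan — service 3 years ≥ 120 days ✓; 37 hrs/wk ≥ 35 ✓ → eligible.
Childcare Subsidy — service 3 years ≥ 18 months (≈540 days) ✓; rating 4 ≥ 2 ✓; 37 hrs/wk ≥ 25 ✓; eligible for Profit Sharing Plan ✓ → eligible.

Professional Development Fund, Stock Option Plan, Profit Sharing Plan, Childcare Subsidy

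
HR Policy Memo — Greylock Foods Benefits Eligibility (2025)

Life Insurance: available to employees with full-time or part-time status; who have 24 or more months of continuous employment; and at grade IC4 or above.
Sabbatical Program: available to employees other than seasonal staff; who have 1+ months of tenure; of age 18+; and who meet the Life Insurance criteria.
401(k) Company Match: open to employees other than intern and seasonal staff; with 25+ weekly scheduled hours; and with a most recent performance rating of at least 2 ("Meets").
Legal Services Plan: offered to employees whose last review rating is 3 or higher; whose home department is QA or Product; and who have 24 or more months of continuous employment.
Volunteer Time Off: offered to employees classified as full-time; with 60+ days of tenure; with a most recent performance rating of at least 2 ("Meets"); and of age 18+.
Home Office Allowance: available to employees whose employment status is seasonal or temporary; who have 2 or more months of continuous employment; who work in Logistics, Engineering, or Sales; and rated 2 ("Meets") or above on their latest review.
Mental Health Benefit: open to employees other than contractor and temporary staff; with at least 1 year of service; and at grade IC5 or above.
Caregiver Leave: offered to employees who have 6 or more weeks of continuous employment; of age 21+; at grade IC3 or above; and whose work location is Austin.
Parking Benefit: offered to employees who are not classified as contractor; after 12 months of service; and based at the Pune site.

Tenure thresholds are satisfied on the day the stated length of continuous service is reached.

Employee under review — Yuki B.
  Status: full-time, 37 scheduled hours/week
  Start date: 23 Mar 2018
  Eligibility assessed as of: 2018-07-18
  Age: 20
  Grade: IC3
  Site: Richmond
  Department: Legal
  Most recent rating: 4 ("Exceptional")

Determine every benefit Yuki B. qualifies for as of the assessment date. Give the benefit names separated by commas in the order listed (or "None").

Service from 23 Mar 2018 to 2018-07-18: 117 days.
Life Insurance — status full-time ✓; service 117 days < 24 months (≈720 days) ✗ → not eligible.
Sabbatical Program — status full-time ✓ (not excluded); service 117 days ≥ 1 month (≈30 days) ✓; age 20 ≥ 18 ✓; not eligible for Life Insurance ✗ → not eligible.
401(k) Company Match — status full-time ✓ (not excluded); 37 hrs/wk ≥ 25 ✓; rating 4 ≥ 2 ✓ → eligible.
Legal Services Plan — rating 4 ≥ 3 ✓; dept Legal ✗ → not eligible.
Volunteer Time Off — status full-time ✓; service 117 days ≥ 60 days ✓; rating 4 ≥ 2 ✓; age 20 ≥ 18 ✓ → eligible.
Home Office Allowance — status full-time ✗ (requires seasonal or temporary) → not eligible.
Mental Health Benefit — status full-time ✓ (not excluded); service 117 days < 1 year (≈365 days) ✗ → not eligible.
Caregiver Leave — service 117 days ≥ 6 weeks (≈42 days) ✓; age 20 < 21 ✗ → not eligible.
Parking Benefit — status full-time ✓ (not excluded); service 117 days < 12 months (≈360 days) ✗ → not eligible.

401(k) Company Match, Volunteer Time Off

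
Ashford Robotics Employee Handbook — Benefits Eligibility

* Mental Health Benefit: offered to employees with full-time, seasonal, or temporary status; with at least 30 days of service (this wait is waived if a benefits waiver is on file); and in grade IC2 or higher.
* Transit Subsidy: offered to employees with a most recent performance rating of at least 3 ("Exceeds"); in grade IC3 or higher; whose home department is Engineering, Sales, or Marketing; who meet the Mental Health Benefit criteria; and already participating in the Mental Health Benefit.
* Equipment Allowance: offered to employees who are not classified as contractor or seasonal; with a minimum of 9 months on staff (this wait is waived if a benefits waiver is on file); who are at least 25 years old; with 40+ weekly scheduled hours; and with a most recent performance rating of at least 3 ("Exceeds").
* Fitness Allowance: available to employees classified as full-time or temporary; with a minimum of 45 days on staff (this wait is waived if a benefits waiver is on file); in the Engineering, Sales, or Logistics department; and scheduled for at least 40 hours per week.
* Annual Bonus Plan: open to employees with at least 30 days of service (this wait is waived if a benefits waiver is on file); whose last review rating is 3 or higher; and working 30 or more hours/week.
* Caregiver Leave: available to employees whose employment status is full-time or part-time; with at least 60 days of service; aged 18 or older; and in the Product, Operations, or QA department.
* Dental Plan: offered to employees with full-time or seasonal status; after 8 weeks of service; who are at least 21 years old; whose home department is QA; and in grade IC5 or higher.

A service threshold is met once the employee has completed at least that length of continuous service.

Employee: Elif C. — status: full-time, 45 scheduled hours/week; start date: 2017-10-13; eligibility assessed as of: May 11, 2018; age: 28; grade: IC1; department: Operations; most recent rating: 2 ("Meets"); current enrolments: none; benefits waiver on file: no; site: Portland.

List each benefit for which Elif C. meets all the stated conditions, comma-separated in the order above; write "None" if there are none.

Caregiver Leave

Service from 2017-10-13 to May 11, 2018: 210 days.
Mental Health Benefit — status full-time ✓; no waiver, service 210 days ≥ 30 days ✓; grade IC1 < IC2 ✗ → not eligible.
Transit Subsidy — rating 2 < 3 ✗ → not eligible.
Equipment Allowance — status full-time ✓ (not excluded); no waiver, service 210 days < 9 months (≈270 days) ✗ → not eligible.
Fitness Allowance — status full-time ✓; no waiver, service 210 days ≥ 45 days ✓; dept Operations ✗ → not eligible.
Annual Bonus Plan — no waiver, service 210 days ≥ 30 days ✓; rating 2 < 3 ✗ → not eligible.
Caregiver Leave — status full-time ✓; service 210 days ≥ 60 days ✓; age 28 ≥ 18 ✓; dept Operations ✓ → eligible.
Dental Plan — status full-time ✓; service 210 days ≥ 8 weeks (≈56 days) ✓; age 28 ≥ 21 ✓; dept Operations ✗ → not eligible.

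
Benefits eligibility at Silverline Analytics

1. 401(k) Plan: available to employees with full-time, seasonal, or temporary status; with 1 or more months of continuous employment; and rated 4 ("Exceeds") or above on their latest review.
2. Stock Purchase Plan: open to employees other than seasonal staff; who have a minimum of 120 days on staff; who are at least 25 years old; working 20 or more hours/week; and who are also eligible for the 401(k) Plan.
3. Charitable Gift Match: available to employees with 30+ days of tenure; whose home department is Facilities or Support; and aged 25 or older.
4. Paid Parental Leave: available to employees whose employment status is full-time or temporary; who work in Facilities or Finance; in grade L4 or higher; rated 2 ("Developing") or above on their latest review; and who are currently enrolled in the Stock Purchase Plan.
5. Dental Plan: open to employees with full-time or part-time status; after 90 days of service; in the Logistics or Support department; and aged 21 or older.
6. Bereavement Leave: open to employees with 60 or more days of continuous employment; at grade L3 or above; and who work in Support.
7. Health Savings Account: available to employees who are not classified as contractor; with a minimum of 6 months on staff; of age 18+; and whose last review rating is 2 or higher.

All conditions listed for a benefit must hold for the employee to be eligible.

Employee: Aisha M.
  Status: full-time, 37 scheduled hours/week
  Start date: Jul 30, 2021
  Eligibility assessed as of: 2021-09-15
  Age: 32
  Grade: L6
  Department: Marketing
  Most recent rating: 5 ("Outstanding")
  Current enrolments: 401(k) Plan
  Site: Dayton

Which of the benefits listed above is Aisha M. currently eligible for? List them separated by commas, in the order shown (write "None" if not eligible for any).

Service from Jul 30, 2021 to 2021-09-15: 47 days.
401(k) Plan — status full-time ✓; service 47 days ≥ 1 month (≈30 days) ✓; rating 5 ≥ 4 ✓ → eligible.
Stock Purchase Plan — status full-time ✓ (not excluded); service 47 days < 120 days ✗ → not eligible.
Charitable Gift Match — service 47 days ≥ 30 days ✓; dept Marketing ✗ → not eligible.
Paid Parental Leave — status full-time ✓; dept Marketing ✗ → not eligible.
Dental Plan — status full-time ✓; service 47 days < 90 days ✗ → not eligible.
Bereavement Leave — service 47 days < 60 days ✗ → not eligible.
Health Savings Account — status full-time ✓ (not excluded); service 47 days < 6 months (≈180 days) ✗ → not eligible.

401(k) Plan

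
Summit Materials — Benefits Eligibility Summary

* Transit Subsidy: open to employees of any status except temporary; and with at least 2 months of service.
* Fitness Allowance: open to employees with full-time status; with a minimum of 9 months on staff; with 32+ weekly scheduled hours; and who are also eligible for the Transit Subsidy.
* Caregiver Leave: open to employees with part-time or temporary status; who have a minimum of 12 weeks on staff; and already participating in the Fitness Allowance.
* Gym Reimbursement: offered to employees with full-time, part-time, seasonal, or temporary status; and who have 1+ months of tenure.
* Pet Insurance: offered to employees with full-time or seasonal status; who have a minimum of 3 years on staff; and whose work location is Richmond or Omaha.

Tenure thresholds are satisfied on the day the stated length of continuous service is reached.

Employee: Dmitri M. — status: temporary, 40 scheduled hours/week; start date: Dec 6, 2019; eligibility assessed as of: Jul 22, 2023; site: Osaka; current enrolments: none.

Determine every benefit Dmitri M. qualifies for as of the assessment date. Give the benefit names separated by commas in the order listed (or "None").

Gym Reimbursement

Service from Dec 6, 2019 to Jul 22, 2023: 1324 days.
Transit Subsidy — status temporary ✗ (excluded) → not eligible.
Fitness Allowance — status temporary ✗ (requires full-time) → not eligible.
Caregiver Leave — status temporary ✓; service 1324 days ≥ 12 weeks (≈84 days) ✓; not enrolled in Fitness Allowance ✗ → not eligible.
Gym Reimbursement — status temporary ✓; service 1324 days ≥ 1 month (≈30 days) ✓ → eligible.
Pet Insurance — status temporary ✗ (requires full-time or seasonal) → not eligible.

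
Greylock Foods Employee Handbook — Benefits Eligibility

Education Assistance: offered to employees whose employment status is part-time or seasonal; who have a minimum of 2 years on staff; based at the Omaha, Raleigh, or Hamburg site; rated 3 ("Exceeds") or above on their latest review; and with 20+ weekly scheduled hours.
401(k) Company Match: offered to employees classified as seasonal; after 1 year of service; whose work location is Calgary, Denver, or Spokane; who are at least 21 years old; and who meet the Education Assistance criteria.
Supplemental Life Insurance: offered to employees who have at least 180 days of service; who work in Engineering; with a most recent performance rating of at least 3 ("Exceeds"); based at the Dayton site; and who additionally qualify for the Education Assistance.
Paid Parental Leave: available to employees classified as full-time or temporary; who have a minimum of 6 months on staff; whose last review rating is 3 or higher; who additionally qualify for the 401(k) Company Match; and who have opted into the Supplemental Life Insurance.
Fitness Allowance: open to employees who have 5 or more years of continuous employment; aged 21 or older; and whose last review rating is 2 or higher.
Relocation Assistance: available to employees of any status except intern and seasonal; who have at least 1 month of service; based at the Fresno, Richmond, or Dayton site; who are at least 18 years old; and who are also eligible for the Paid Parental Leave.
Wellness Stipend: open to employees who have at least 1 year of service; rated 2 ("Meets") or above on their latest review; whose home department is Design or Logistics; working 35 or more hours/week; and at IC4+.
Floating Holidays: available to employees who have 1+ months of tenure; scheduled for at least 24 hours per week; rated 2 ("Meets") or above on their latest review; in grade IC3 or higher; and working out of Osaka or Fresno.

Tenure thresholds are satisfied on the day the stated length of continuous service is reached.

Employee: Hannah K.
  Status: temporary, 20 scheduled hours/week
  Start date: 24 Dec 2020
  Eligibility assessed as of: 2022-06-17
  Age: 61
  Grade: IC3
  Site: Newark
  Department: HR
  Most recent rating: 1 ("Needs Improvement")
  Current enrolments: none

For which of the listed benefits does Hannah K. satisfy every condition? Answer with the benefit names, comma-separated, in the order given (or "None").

None

Service from 24 Dec 2020 to 2022-06-17: 540 days.
Education Assistance — status temporary ✗ (requires part-time or seasonal) → not eligible.
401(k) Company Match — status temporary ✗ (requires seasonal) → not eligible.
Supplemental Life Insurance — service 540 days ≥ 180 days ✓; dept HR ✗ → not eligible.
Paid Parental Leave — status temporary ✓; service 540 days ≥ 6 months (≈180 days) ✓; rating 1 < 3 ✗ → not eligible.
Fitness Allowance — service 540 days < 5 years (≈1825 days) ✗ → not eligible.
Relocation Assistance — status temporary ✓ (not excluded); service 540 days ≥ 1 month (≈30 days) ✓; site Newark ✗ (not Fresno, Richmond, or Dayton) → not eligible.
Wellness Stipend — service 540 days ≥ 1 year (≈365 days) ✓; rating 1 < 2 ✗ → not eligible.
Floating Holidays — service 540 days ≥ 1 month (≈30 days) ✓; 20 hrs/wk < 24 ✗ → not eligible.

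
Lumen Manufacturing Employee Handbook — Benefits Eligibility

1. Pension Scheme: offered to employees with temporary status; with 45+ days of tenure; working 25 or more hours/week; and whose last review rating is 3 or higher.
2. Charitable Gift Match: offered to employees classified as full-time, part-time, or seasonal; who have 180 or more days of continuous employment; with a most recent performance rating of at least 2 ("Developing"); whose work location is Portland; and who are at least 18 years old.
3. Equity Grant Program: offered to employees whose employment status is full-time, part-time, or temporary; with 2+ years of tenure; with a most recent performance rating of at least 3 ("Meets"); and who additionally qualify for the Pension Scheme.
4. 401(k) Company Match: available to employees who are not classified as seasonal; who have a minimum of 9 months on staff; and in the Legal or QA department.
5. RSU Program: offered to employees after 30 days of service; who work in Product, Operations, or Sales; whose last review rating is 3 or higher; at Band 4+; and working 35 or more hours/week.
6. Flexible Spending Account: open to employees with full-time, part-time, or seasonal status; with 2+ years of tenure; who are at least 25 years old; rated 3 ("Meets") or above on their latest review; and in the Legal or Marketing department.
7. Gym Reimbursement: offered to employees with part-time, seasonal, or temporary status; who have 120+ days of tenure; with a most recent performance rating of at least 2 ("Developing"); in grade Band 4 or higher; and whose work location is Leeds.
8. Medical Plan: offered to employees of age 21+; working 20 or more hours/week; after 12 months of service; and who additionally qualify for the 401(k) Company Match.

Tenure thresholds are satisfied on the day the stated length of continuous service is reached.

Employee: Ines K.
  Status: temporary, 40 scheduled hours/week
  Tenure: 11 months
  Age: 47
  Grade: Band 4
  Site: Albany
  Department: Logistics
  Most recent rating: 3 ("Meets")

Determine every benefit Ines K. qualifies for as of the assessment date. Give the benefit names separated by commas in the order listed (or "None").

Pension Scheme — status temporary ✓; service 11 months ≥ 45 days ✓; 40 hrs/wk ≥ 25 ✓; rating 3 ≥ 3 ✓ → eligible.
Charitable Gift Match — status temporary ✗ (requires full-time, part-time, or seasonal) → not eligible.
Equity Grant Program — status temporary ✓; service 11 months < 2 years (≈730 days) ✗ → not eligible.
401(k) Company Match — status temporary ✓ (not excluded); service 11 months ≥ 9 months ✓; dept Logistics ✗ → not eligible.
RSU Program — service 11 months ≥ 30 days ✓; dept Logistics ✗ → not eligible.
Flexible Spending Account — status temporary ✗ (requires full-time, part-time, or seasonal) → not eligible.
Gym Reimbursement — status temporary ✓; service 11 months ≥ 120 days ✓; rating 3 ≥ 2 ✓; grade Band 4 ≥ Band 4 ✓; site Albany ✗ (not Leeds) → not eligible.
Medical Plan — age 47 ≥ 21 ✓; 40 hrs/wk ≥ 20 ✓; service 11 months < 12 months ✗ → not eligible.

Pension Scheme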